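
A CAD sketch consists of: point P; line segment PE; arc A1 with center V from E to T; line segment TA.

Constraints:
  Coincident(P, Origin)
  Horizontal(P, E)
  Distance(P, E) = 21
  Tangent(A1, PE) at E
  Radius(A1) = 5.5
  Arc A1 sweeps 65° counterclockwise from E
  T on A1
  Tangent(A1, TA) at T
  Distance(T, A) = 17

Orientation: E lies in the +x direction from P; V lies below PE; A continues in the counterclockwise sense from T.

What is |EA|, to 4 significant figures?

22.21

On A1, E sits at bearing 90° from V; a 65° counterclockwise sweep puts T at bearing 155°, so T = V + 5.5·(cos 155°, sin 155°) = (16.02, -3.176). A1 meets TA tangentially, so VT is at right angles to TA, so TA runs along (−sin 155°, cos 155°); with |TA| = 17.0, A = (8.831, -18.58). Then |EA| = |A − E| = 22.21.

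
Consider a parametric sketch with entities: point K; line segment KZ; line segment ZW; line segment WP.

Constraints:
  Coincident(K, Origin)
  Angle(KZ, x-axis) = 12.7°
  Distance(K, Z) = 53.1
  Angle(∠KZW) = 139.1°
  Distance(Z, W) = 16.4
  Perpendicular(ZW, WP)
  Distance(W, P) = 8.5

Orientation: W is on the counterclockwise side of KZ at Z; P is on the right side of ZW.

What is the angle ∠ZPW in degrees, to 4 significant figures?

62.60°

∠KZW = 139.1°, so ZW runs at 12.7° + (180° − 139.1°) = 53.60° from the x-axis; with |ZW| = 16.4, W = Z + 16.4·(cos 53.60°, sin 53.60°) = (61.53, 24.87). ZW ⟂ WP; with |WP| = 8.5 on the right of ZW, P = W + 8.5·(0.8049, -0.5934) = (68.37, 19.83). Then cos ∠ZPW = PZ·PW / (|PZ||PW|), giving 62.60°.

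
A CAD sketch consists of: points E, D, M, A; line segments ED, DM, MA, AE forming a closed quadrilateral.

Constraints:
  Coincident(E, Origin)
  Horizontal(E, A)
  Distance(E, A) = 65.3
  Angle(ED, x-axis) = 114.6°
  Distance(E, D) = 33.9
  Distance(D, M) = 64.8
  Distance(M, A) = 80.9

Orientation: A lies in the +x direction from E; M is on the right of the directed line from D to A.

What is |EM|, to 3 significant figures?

34.7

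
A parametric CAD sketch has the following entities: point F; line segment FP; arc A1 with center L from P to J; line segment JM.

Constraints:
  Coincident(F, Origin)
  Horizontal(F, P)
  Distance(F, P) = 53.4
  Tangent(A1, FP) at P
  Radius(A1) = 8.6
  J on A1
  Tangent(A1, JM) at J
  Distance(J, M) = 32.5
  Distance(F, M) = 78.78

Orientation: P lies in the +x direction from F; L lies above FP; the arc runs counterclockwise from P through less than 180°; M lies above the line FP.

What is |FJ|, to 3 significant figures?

62.2

Checks: |LJ| = 8.600 ✓; ∠(LJ, JM) = 90.00° ✓; |JM| = 32.50 ✓; |FM| = 78.78 ✓.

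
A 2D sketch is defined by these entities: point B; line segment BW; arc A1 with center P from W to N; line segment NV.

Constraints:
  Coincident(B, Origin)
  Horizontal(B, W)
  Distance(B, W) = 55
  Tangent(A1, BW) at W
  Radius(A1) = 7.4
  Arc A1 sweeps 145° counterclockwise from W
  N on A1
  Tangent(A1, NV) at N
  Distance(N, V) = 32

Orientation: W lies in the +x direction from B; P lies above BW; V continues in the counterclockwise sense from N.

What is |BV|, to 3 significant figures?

45.9

On A1, W sits at bearing -90° from P; a 145° counterclockwise sweep puts N at bearing 55°, so N = P + 7.4·(cos 55°, sin 55°) = (59.2, 13.5). A1 meets NV tangentially, so PN is at right angles to NV, so NV runs along (−sin 55°, cos 55°); with |NV| = 32.0, V = (33.0, 31.8). Then |BV| = |V − B| = 45.9.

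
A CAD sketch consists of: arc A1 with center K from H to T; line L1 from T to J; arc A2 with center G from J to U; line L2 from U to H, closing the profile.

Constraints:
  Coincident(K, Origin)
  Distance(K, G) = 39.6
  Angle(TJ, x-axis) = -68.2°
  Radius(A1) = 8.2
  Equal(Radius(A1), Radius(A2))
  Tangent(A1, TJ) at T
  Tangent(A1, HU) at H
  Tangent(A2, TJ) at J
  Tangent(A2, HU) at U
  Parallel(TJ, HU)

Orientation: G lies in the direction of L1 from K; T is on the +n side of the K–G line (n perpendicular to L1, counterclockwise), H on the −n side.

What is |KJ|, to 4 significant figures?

40.44

The slot axis is L1's direction at -68.2°, so u = (cos -68.2°, sin -68.2°) = (0.3714, -0.9285) and n = (−sin -68.2°, cos -68.2°) = (0.9285, 0.3714). K is at the origin and G lies 39.6 along u from K, so G = 39.6·u = (14.71, -36.77). Tangency of A1 to both parallel lines with radius 8.2 puts T and H at K ± 8.2·n: T = (7.614, 3.045), H = (-7.614, -3.045). Equal radii place J and U the same way about G: J = G + 8.2·n = (22.32, -33.72), U = G − 8.2·n = (7.093, -39.81). Then |KJ| = |J − K| = 40.44.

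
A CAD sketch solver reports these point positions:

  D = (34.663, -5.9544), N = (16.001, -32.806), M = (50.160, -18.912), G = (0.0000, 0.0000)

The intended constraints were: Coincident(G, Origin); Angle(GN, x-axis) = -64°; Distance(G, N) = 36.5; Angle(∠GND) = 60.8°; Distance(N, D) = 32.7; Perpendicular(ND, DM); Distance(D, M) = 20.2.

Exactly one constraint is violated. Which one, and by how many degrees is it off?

Perpendicular(ND, DM) — off by 5.10°.

G = (0.00, 0.00) ✓; GN at -64.00° ✓; |GN| = 36.50 ✓; ∠GND = 60.80° ✓; |ND| = 32.70 ✓; ∠(ND, DM) = 95.10° ✗; |DM| = 20.20 ✓.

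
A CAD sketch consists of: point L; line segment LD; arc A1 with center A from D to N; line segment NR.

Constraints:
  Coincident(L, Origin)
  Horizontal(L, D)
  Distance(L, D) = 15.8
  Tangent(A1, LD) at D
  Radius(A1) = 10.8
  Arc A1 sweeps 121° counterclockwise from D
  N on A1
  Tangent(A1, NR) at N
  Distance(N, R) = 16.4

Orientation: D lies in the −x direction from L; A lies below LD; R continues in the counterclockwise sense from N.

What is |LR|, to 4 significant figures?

34.66

L is at the origin; L and D share the same y with |LD| = 15.8 and D on the −x side, so D = (-15.80, 0.000). Since A1 is tangent to LD there, AD ⟂ LD, so A = D + (0, -10.8) = (-15.80, -10.80). On A1, D sits at bearing 90° from A; a 121° counterclockwise sweep puts N at bearing 211°, so N = A + 10.8·(cos 211°, sin 211°) = (-25.06, -16.36). The tangent condition forces AN to be normal to NR, so NR runs along (−sin 211°, cos 211°); with |NR| = 16.4, R = (-16.61, -30.42). Then |LR| = |R − L| = 34.66.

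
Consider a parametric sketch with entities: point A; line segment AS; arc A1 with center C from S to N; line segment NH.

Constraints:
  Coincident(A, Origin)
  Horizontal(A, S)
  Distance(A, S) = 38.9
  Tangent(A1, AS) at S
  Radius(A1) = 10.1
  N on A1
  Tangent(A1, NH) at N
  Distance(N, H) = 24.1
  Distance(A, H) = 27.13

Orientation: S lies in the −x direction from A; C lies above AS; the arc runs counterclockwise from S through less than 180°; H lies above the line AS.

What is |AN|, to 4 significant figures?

31.36

Checks: A.y = 0.00, S.y = 0.00 ✓; |CN| = 10.10 ✓; ∠(CN, NH) = 90.00° ✓; |NH| = 24.10 ✓; |AH| = 27.13 ✓.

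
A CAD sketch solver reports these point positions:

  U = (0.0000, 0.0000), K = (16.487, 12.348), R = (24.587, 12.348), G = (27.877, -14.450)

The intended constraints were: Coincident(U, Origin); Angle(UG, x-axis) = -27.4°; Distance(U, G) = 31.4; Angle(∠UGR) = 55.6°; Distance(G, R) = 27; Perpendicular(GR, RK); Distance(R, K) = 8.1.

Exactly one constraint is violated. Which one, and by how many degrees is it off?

Perpendicular(GR, RK) — off by 7.00°.

U = (0.00, 0.00) ✓; UG at -27.40° ✓; |UG| = 31.40 ✓; ∠UGR = 55.60° ✓; |GR| = 27.00 ✓; ∠(GR, RK) = 83.00° ✗; |RK| = 8.100 ✓.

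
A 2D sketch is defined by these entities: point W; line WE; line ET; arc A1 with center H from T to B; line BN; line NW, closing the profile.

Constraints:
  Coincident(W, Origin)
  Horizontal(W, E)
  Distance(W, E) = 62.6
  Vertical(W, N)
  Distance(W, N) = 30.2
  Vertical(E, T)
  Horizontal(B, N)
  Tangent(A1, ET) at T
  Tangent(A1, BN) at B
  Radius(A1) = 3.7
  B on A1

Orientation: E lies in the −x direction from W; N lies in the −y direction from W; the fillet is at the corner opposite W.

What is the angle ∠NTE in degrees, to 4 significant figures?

93.38°

W is at the origin; W and E share the same y with |WE| = 62.6 and E on the −x side, so E = (-62.60, 0.000). W and N share the same x with |WN| = 30.2 and N on the −y side, so N = (0.000, -30.20). The virtual corner opposite W is at (-62.60, -30.20). Tangency of A1 to ET means the radius HT is perpendicular to ET and since A1 is tangent to BN there, HB ⟂ BN, with radius 3.7, so the center H sits 3.7 in from both sides at H = (-58.90, -26.50). That places the tangent points at T = (-62.60, -26.50) on ET and B = (-58.90, -30.20) on BN. Then cos ∠NTE = TN·TE / (|TN||TE|), giving 93.38°.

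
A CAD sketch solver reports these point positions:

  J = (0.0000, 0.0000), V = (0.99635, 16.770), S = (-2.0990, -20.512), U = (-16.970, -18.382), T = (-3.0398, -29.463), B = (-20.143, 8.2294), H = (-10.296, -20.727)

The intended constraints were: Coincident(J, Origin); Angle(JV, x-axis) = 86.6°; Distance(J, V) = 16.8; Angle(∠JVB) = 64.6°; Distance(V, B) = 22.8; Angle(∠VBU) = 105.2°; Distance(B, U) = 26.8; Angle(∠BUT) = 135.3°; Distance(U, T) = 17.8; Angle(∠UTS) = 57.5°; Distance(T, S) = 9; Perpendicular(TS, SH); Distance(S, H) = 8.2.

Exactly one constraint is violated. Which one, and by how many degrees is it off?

Perpendicular(TS, SH) — off by 7.50°.

J = (0.00, 0.00) ✓; JV at 86.60° ✓; |JV| = 16.80 ✓; ∠JVB = 64.60° ✓; |VB| = 22.80 ✓; ∠VBU = 105.2° ✓; |BU| = 26.80 ✓; ∠BUT = 135.3° ✓; |UT| = 17.80 ✓; ∠UTS = 57.50° ✓; |TS| = 9.000 ✓; ∠(TS, SH) = 97.50° ✗; |SH| = 8.200 ✓.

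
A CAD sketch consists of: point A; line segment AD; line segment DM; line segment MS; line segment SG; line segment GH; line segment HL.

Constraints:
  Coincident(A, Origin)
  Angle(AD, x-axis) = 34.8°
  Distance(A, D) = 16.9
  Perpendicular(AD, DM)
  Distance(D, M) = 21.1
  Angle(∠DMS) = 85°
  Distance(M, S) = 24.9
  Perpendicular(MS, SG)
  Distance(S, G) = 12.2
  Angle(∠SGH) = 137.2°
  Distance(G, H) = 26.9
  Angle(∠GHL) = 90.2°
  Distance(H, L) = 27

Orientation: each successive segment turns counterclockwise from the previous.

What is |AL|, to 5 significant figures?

32.464

A is at the origin; AD runs at 34.8° with length 16.9, so D = (13.877, 9.6451). AD ⟂ DM, so DM runs at 124.80°; with |DM| = 21.1, M = (1.8354, 26.971). ∠DMS = 85.0° gives MS at -140.20° from the x-axis; with |MS| = 24.9, S = (-17.295, 11.033). The perpendicularity gives SG at right angles to MS, so SG runs at -50.200°; with |SG| = 12.2, G = (-9.4856, 1.6595). ∠SGH = 137.2° gives GH at -7.4000° from the x-axis; with |GH| = 26.9, H = (17.190, -1.8051). ∠GHL = 90.2° gives HL at 82.400° from the x-axis; with |HL| = 27.0, L = (20.761, 24.958). Then |AL| = |L − A| = 32.464.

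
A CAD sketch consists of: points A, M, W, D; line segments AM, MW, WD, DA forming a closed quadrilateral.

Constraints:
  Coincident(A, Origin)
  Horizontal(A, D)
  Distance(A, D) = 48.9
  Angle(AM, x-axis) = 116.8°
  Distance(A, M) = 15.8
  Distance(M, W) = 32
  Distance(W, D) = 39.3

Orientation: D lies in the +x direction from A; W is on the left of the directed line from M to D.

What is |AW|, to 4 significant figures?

35.55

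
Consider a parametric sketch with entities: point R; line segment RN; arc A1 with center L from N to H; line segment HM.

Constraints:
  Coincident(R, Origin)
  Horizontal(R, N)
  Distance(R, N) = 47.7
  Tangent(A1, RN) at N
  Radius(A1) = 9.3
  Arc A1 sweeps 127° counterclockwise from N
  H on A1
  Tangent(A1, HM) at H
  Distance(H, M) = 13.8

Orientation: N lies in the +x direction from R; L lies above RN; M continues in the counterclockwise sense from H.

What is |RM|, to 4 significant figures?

53.52

R is at the origin; R and N share the same y with |RN| = 47.7 and N on the +x side, so N = (47.70, 0.000). The tangent condition forces LN to be normal to RN, so L = N + (0, 9.3) = (47.70, 9.300). On A1, N sits at bearing -90° from L; a 127° counterclockwise sweep puts H at bearing 37°, so H = L + 9.3·(cos 37°, sin 37°) = (55.13, 14.90). Tangency of A1 to HM means the radius LH is perpendicular to HM, so HM runs along (−sin 37°, cos 37°); with |HM| = 13.8, M = (46.82, 25.92). Then |RM| = |M − R| = 53.52.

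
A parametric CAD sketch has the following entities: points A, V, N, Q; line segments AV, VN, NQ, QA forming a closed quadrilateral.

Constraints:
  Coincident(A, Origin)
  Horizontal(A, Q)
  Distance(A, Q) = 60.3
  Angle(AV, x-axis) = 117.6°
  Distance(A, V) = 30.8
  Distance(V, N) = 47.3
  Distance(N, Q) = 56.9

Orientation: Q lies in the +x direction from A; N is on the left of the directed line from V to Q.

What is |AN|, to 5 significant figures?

55.245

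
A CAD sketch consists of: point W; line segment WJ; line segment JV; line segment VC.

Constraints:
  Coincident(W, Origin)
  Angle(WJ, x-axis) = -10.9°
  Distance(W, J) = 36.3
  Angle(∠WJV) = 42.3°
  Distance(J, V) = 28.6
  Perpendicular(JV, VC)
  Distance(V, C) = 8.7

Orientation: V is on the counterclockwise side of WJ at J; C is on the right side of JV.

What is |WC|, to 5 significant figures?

33.177

∠WJV = 42.3°, so JV runs at -10.9° + (180° − 42.3°) = 126.80° from the x-axis; with |JV| = 28.6, V = J + 28.6·(cos 126.80°, sin 126.80°) = (18.513, 16.037). The perpendicularity gives VC at right angles to JV; with |VC| = 8.7 on the right of JV, C = V + 8.7·(0.80073, 0.59902) = (25.479, 21.248). Then |WC| = |C − W| = 33.177.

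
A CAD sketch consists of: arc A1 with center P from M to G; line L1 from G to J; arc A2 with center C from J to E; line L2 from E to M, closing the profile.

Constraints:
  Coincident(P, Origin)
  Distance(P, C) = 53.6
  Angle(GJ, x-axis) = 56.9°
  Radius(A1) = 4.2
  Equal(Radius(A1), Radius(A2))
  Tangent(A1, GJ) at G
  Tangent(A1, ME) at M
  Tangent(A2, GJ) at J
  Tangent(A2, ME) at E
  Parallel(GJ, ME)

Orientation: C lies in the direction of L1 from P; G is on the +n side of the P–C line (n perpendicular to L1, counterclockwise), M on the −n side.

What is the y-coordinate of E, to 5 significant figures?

42.608

The slot axis is L1's direction at 56.9°, so u = (cos 56.9°, sin 56.9°) = (0.54610, 0.83772) and n = (−sin 56.9°, cos 56.9°) = (-0.83772, 0.54610). P is at the origin and C lies 53.6 along u from P, so C = 53.6·u = (29.271, 44.902). Tangency of A1 to both parallel lines with radius 4.2 puts G and M at P ± 4.2·n: G = (-3.5184, 2.2936), M = (3.5184, -2.2936). Equal radii place J and E the same way about C: J = C + 4.2·n = (25.753, 47.195), E = C − 4.2·n = (32.789, 42.608). So E.y = 42.608.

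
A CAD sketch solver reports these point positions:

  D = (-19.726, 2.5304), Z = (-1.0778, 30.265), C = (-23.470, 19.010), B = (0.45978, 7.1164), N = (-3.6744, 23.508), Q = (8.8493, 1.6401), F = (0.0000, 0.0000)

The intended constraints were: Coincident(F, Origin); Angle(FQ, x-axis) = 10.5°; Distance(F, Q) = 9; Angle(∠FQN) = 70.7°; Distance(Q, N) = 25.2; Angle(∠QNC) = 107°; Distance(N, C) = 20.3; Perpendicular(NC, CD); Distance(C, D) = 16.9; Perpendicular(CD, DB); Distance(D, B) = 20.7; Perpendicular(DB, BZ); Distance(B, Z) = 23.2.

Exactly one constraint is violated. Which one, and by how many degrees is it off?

Perpendicular(DB, BZ) — off by 9.00°.

F = (0.00, 0.00) ✓; FQ at 10.50° ✓; |FQ| = 9.000 ✓; ∠FQN = 70.70° ✓; |QN| = 25.20 ✓; ∠QNC = 107.0° ✓; |NC| = 20.30 ✓; ∠(NC, CD) = 90.00° ✓; |CD| = 16.90 ✓; ∠(CD, DB) = 90.00° ✓; |DB| = 20.70 ✓; ∠(DB, BZ) = 81.00° ✗; |BZ| = 23.20 ✓.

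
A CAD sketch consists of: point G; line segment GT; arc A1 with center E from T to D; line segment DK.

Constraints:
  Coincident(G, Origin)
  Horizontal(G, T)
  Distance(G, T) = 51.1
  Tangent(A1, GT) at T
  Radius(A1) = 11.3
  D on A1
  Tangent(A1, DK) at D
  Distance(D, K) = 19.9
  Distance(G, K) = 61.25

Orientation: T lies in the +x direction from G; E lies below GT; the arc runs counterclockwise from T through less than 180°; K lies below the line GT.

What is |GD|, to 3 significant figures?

44.5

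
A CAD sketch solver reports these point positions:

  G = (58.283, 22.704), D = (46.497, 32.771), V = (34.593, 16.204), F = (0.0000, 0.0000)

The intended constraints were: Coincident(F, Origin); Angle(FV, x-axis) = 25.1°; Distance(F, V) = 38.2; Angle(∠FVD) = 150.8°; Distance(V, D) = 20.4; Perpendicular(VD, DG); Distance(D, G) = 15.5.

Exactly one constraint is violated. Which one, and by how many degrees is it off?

Perpendicular(VD, DG) — off by 4.80°.

F = (0.00, 0.00) ✓; FV at 25.10° ✓; |FV| = 38.20 ✓; ∠FVD = 150.8° ✓; |VD| = 20.40 ✓; ∠(VD, DG) = 94.80° ✗; |DG| = 15.50 ✓.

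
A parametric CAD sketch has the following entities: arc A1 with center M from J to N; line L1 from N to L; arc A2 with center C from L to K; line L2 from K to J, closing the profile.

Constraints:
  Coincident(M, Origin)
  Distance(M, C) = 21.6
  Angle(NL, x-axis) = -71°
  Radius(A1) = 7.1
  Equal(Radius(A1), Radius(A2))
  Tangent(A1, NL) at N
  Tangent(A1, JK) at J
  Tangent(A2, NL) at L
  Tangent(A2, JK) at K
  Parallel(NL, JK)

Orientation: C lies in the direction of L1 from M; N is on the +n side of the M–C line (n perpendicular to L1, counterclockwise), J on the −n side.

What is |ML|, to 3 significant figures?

22.7

Tangency of A1 to both parallel lines with radius 7.1 puts N and J at M ± 7.1·n: N = (6.71, 2.31), J = (-6.71, -2.31). Equal radii place L and K the same way about C: L = C + 7.1·n = (13.7, -18.1), K = C − 7.1·n = (0.319, -22.7). Then |ML| = |L − M| = 22.7.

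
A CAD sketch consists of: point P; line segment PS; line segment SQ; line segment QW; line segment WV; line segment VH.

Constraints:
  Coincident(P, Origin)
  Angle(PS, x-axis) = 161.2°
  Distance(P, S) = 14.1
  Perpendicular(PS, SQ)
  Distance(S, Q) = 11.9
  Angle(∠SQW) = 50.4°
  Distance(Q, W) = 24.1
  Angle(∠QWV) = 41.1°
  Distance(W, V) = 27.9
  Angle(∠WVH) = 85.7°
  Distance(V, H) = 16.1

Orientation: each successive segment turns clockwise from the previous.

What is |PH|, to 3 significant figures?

25.6

P is at the origin; PS runs at 161.2° with length 14.1, so S = (-13.3, 4.54). The perpendicularity gives SQ at right angles to PS, so SQ runs at 71.2°; with |SQ| = 11.9, Q = (-9.51, 15.8). ∠SQW = 50.4° gives QW at -58.4° from the x-axis; with |QW| = 24.1, W = (3.12, -4.72). ∠QWV = 41.1° gives WV at 163° from the x-axis; with |WV| = 27.9, V = (-23.5, 3.58). ∠WVH = 85.7° gives VH at 68.4° from the x-axis; with |VH| = 16.1, H = (-17.6, 18.5). Then |PH| = |H − P| = 25.6.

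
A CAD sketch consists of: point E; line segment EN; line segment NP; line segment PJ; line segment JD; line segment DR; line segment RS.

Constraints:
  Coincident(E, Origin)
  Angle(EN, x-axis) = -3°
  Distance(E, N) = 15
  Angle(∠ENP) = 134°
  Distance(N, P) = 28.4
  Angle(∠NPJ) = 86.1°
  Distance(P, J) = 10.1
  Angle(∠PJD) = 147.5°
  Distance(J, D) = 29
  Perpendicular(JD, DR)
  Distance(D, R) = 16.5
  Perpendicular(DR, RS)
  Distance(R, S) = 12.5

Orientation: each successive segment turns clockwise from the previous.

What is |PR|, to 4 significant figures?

39.12

E is at the origin; EN runs at -3.0° with length 15.0, so N = (14.98, -0.7850). ∠ENP = 134.0° gives NP at -49.00° from the x-axis; with |NP| = 28.4, P = (33.61, -22.22). ∠NPJ = 86.1° gives PJ at -142.9° from the x-axis; with |PJ| = 10.1, J = (25.56, -28.31). ∠PJD = 147.5° gives JD at -175.4° from the x-axis; with |JD| = 29.0, D = (-3.351, -30.64). JD is perpendicular to DR, so DR runs at 94.60°; with |DR| = 16.5, R = (-4.674, -14.19). Then |PR| = |R − P| = 39.12.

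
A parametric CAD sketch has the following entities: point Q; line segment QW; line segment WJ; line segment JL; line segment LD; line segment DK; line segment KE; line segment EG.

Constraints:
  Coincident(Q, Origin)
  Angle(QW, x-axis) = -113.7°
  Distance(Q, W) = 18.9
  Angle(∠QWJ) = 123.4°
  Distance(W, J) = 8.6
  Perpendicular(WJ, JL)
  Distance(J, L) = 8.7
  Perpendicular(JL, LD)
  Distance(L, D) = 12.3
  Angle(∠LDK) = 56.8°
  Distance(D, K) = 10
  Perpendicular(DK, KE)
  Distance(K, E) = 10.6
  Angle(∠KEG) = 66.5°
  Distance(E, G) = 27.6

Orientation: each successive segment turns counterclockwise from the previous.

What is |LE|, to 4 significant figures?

3.279

∠LDK = 56.8° gives DK at -113.9° from the x-axis; with |DK| = 10.0, K = (-6.353, -18.62). DK is perpendicular to KE, so KE runs at -23.90°; with |KE| = 10.6, E = (3.338, -22.91). Then |LE| = |E − L| = 3.279.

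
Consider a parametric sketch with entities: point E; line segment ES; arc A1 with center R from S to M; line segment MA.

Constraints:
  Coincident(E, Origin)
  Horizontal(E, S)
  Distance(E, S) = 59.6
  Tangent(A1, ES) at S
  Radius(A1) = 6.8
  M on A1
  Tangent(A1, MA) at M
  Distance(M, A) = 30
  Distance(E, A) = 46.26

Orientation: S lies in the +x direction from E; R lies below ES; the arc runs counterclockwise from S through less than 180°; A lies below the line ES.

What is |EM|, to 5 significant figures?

54.070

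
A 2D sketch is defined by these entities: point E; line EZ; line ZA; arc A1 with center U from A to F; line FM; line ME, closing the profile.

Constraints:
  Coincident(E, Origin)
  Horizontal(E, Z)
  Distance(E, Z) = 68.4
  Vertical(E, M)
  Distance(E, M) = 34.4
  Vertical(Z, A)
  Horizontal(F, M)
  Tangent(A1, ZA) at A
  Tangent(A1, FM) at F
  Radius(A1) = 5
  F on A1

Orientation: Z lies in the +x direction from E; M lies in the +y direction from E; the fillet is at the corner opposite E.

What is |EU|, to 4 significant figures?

69.89

E is at the origin; EZ is horizontal with |EZ| = 68.4 and Z on the +x side, so Z = (68.40, 0.000). EM is vertical with |EM| = 34.4 and M on the +y side, so M = (0.000, 34.40). The virtual corner opposite E is at (68.40, 34.40). The tangent condition forces UA to be normal to ZA and the tangent condition forces UF to be normal to FM, with radius 5.0, so the center U sits 5.0 in from both sides at U = (63.40, 29.40). Then |EU| = |U − E| = 69.89.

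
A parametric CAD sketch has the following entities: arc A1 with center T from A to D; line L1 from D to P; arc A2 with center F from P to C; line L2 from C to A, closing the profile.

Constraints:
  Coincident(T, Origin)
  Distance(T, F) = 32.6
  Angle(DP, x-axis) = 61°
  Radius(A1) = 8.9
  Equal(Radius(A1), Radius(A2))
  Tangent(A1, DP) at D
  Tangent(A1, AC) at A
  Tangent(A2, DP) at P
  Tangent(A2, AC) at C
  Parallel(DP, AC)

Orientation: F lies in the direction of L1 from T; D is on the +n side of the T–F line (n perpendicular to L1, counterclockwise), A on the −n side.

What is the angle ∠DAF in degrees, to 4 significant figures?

74.73°

T is at the origin and F lies 32.6 along u from T, so F = 32.6·u = (15.80, 28.51). Tangency of A1 to both parallel lines with radius 8.9 puts D and A at T ± 8.9·n: D = (-7.784, 4.315), A = (7.784, -4.315). Then cos ∠DAF = AD·AF / (|AD||AF|), giving 74.73°.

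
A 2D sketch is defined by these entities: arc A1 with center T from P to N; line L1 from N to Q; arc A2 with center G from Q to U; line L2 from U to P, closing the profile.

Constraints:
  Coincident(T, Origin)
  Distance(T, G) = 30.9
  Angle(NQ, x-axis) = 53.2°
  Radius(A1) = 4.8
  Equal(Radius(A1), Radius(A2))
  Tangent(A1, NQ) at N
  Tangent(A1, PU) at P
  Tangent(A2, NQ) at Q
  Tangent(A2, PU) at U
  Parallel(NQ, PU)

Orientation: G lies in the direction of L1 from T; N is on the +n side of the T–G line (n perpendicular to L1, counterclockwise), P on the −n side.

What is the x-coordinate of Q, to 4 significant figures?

14.67

Tangency of A1 to both parallel lines with radius 4.8 puts N and P at T ± 4.8·n: N = (-3.844, 2.875), P = (3.844, -2.875). Equal radii place Q and U the same way about G: Q = G + 4.8·n = (14.67, 27.62), U = G − 4.8·n = (22.35, 21.87). So Q.x = 14.67.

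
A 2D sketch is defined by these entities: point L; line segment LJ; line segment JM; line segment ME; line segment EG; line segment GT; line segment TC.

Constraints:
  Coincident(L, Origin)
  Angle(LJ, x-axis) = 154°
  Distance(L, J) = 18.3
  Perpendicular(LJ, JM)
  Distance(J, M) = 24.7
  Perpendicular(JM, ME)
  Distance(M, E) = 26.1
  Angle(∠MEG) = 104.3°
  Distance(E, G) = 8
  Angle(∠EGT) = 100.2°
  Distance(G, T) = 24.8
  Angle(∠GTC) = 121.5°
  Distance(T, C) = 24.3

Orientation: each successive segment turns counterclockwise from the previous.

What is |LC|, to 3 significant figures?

38.7

L is at the origin; LJ runs at 154.0° with length 18.3, so J = (-16.4, 8.02). The perpendicularity gives JM at right angles to LJ, so JM runs at -116°; with |JM| = 24.7, M = (-27.3, -14.2). JM is perpendicular to ME, so ME runs at -26.0°; with |ME| = 26.1, E = (-3.82, -25.6). ∠MEG = 104.3° gives EG at 49.7° from the x-axis; with |EG| = 8.0, G = (1.36, -19.5). ∠EGT = 100.2° gives GT at 130° from the x-axis; with |GT| = 24.8, T = (-14.4, -0.382). ∠GTC = 121.5° gives TC at -172° from the x-axis; with |TC| = 24.3, C = (-38.5, -3.76). Then |LC| = |C − L| = 38.7.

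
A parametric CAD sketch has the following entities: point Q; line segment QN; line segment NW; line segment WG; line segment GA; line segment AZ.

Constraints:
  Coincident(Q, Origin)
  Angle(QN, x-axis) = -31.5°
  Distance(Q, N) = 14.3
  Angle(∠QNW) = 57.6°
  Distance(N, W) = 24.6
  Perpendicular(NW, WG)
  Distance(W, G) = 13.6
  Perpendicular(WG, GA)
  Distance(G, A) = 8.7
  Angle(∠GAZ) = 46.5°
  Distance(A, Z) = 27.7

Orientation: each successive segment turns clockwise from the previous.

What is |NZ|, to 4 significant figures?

35.57

WG is perpendicular to GA, so GA runs at 26.10°; with |GA| = 8.7, A = (-8.069, -2.254). ∠GAZ = 46.5° gives AZ at -107.4° from the x-axis; with |AZ| = 27.7, Z = (-16.35, -28.69). Then |NZ| = |Z − N| = 35.57.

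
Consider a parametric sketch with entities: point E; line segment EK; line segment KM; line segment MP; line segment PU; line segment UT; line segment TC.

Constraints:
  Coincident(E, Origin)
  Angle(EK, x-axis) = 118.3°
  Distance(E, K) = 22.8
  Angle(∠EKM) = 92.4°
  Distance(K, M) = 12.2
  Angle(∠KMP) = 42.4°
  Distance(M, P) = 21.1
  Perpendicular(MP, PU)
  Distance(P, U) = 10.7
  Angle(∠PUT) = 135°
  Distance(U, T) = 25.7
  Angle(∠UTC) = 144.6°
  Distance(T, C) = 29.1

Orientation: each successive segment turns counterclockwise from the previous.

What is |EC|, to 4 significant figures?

65.74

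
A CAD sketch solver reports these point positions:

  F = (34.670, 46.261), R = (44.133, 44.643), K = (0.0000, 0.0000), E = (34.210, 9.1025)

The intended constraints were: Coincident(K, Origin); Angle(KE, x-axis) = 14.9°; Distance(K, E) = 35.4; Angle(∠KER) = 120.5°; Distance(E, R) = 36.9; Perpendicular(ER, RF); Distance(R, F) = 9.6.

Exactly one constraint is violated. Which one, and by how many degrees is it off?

Perpendicular(ER, RF) — off by 5.90°.

K = (0.00, 0.00) ✓; KE at 14.90° ✓; |KE| = 35.40 ✓; ∠KER = 120.5° ✓; |ER| = 36.90 ✓; ∠(ER, RF) = 95.90° ✗; |RF| = 9.600 ✓.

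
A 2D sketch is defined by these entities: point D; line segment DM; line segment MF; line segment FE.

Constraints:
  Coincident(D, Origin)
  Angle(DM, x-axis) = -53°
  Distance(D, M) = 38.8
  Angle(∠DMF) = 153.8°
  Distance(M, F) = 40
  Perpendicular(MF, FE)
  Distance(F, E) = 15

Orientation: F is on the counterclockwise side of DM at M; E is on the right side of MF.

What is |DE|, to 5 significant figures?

81.421

D is at the origin; DM runs at -53.0° with length 38.8, so M = 38.8·(cos -53.0°, sin -53.0°) = (23.350, -30.987). ∠DMF = 153.8°, so MF runs at -53.0° + (180° − 153.8°) = -26.800° from the x-axis; with |MF| = 40.0, F = M + 40.0·(cos -26.800°, sin -26.800°) = (59.054, -49.022). MF ⟂ FE; with |FE| = 15.0 on the right of MF, E = F + 15.0·(-0.45088, -0.89259) = (52.291, -62.411). Then |DE| = |E − D| = 81.421.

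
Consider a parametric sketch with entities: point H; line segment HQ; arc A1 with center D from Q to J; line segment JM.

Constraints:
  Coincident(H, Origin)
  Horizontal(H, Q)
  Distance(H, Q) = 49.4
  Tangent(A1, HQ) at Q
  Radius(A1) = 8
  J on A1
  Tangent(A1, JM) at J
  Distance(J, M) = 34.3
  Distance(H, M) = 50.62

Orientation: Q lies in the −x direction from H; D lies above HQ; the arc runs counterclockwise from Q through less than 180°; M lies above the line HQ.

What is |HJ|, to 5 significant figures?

42.104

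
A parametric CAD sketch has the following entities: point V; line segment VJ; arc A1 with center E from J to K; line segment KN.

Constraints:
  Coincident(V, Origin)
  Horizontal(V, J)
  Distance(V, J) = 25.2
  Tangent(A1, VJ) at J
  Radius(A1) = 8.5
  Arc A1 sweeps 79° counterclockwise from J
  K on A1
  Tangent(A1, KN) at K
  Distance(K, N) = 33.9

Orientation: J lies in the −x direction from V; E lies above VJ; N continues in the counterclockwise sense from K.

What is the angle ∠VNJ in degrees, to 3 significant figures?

34.8°

On A1, J sits at bearing -90° from E; a 79° counterclockwise sweep puts K at bearing -11°, so K = E + 8.5·(cos -11°, sin -11°) = (-16.9, 6.88). A1 meets KN tangentially, so EK is at right angles to KN, so KN runs along (−sin -11°, cos -11°); with |KN| = 33.9, N = (-10.4, 40.2). Then cos ∠VNJ = NV·NJ / (|NV||NJ|), giving 34.8°.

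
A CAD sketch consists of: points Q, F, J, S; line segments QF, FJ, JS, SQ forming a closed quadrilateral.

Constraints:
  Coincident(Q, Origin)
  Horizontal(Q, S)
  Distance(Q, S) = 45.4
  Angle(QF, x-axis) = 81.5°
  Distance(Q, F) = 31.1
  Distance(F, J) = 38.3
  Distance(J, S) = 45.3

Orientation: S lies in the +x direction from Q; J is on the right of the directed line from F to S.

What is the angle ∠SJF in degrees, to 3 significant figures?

74.8°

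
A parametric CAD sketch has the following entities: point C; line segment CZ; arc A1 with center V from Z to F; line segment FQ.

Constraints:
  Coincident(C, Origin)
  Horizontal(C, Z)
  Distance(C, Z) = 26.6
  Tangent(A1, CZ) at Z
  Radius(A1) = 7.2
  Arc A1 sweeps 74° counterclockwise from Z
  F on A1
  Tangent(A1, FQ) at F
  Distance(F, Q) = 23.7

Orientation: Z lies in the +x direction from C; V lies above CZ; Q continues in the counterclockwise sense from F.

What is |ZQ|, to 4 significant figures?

31.06

On A1, Z sits at bearing -90° from V; a 74° counterclockwise sweep puts F at bearing -16°, so F = V + 7.2·(cos -16°, sin -16°) = (33.52, 5.215). Since A1 is tangent to FQ there, VF ⟂ FQ, so FQ runs along (−sin -16°, cos -16°); with |FQ| = 23.7, Q = (40.05, 28.00). Then |ZQ| = |Q − Z| = 31.06.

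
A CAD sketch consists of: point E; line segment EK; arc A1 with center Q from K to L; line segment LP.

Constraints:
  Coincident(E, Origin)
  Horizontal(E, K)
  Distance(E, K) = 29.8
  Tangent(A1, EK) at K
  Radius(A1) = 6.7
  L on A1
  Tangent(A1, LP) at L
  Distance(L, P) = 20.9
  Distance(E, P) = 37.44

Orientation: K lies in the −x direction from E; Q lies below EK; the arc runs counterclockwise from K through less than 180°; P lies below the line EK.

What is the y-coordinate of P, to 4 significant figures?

-28.07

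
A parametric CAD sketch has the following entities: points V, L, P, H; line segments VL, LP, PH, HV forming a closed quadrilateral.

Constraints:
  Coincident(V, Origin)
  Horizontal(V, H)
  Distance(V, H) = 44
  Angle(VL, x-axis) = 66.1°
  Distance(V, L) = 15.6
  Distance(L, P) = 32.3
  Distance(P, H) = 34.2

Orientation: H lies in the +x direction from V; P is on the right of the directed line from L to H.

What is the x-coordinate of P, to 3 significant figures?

14.3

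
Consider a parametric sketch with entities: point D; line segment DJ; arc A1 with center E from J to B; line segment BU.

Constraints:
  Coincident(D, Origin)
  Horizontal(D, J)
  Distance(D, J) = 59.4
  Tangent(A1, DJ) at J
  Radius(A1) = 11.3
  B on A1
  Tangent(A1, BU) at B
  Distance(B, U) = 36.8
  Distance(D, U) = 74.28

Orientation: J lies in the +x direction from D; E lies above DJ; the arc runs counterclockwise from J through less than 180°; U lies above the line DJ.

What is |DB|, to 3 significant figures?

71.5

D is at the origin; D and J share the same y with |DJ| = 59.4 and J on the +x side, so J = (59.4, 0.00). The tangent condition forces EJ to be normal to DJ, so E = J + (0, 11.3) = (59.4, 11.3). Since EB ⟂ BU (tangency), |EU| = √(11.3² + 36.8²) = 38.5 regardless of where B sits on A1. So U lies on both circle(D, 74.28) and circle(E, 38.5); the above-DJ intersection is U = (55.3, 49.6). B is the foot of the tangent from U: B = (69.8, 15.7).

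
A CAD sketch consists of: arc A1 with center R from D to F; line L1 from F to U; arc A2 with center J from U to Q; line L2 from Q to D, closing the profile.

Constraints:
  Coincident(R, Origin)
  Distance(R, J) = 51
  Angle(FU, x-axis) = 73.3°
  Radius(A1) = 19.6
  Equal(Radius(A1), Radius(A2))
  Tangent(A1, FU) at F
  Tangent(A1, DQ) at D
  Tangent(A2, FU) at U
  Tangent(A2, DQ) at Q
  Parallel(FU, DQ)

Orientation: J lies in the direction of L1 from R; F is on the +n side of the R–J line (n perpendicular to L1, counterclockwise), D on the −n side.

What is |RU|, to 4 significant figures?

54.64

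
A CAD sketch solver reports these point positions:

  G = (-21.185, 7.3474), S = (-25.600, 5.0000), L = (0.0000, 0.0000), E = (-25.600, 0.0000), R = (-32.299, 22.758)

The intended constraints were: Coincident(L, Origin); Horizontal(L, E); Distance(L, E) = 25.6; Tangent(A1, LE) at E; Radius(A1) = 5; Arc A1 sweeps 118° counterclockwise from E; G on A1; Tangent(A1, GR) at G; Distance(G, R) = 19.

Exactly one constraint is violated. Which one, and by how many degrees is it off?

Tangent(A1, GR) at G — off by 7.80°.

L = (0.00, 0.00) ✓; L.y = 0.00, E.y = 0.00 ✓; |LE| = 25.60 ✓; ∠(SE, EL) = 90.00° ✓; |SE| = 5.000 ✓; bearing(S→G) − bearing(S→E) = 118.0° ✓; |SG| = 5.000 ✓; ∠(SG, GR) = 82.20° ✗; |GR| = 19.00 ✓.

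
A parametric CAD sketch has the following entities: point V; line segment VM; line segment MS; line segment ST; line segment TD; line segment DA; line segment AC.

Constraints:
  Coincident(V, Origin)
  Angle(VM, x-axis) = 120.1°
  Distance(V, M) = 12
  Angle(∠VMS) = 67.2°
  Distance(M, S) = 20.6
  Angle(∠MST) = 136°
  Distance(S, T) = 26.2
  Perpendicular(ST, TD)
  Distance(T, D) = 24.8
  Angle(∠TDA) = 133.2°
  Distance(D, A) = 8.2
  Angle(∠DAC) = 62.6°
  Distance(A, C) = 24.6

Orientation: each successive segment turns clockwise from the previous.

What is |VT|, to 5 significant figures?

35.521

V is at the origin; VM runs at 120.1° with length 12.0, so M = (-6.0181, 10.382). ∠VMS = 67.2° gives MS at 7.3000° from the x-axis; with |MS| = 20.6, S = (14.415, 12.999). ∠MST = 136.0° gives ST at -36.700° from the x-axis; with |ST| = 26.2, T = (35.421, -2.6584). Then |VT| = |T − V| = 35.521.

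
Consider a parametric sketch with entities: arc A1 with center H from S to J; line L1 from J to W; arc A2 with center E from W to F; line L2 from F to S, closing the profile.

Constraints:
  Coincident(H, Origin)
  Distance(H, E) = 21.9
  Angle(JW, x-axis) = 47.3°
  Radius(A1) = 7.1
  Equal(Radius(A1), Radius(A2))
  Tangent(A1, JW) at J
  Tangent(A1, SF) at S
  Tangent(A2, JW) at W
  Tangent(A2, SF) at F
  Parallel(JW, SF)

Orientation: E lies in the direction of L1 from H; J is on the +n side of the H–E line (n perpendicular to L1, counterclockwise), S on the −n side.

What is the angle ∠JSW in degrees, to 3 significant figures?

57.0°

The slot axis is L1's direction at 47.3°, so u = (cos 47.3°, sin 47.3°) = (0.678, 0.735) and n = (−sin 47.3°, cos 47.3°) = (-0.735, 0.678). H is at the origin and E lies 21.9 along u from H, so E = 21.9·u = (14.9, 16.1). Tangency of A1 to both parallel lines with radius 7.1 puts J and S at H ± 7.1·n: J = (-5.22, 4.81), S = (5.22, -4.81). Equal radii place W and F the same way about E: W = E + 7.1·n = (9.63, 20.9), F = E − 7.1·n = (20.1, 11.3). Then cos ∠JSW = SJ·SW / (|SJ||SW|), giving 57.0°.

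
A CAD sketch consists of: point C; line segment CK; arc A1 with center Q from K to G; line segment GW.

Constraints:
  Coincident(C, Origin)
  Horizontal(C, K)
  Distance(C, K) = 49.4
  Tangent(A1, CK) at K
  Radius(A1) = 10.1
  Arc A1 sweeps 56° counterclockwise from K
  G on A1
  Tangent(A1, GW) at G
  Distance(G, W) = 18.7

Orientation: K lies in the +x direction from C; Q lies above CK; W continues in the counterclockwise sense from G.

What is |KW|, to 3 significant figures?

27.4

On A1, K sits at bearing -90° from Q; a 56° counterclockwise sweep puts G at bearing -34°, so G = Q + 10.1·(cos -34°, sin -34°) = (57.8, 4.45). A1 meets GW tangentially, so QG is at right angles to GW, so GW runs along (−sin -34°, cos -34°); with |GW| = 18.7, W = (68.2, 20.0). Then |KW| = |W − K| = 27.4.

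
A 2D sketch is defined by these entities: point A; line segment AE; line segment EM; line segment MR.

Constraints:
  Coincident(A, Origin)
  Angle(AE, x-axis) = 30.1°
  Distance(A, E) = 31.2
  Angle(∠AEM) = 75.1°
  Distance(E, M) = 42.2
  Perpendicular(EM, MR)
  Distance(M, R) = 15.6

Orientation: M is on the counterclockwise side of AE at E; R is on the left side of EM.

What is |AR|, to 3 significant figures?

37.1

∠AEM = 75.1°, so EM runs at 30.1° + (180° − 75.1°) = 135° from the x-axis; with |EM| = 42.2, M = E + 42.2·(cos 135°, sin 135°) = (-2.85, 45.5). EM is perpendicular to MR; with |MR| = 15.6 on the left of EM, R = M + 15.6·(-0.707, -0.707) = (-13.9, 34.5). Then |AR| = |R − A| = 37.1.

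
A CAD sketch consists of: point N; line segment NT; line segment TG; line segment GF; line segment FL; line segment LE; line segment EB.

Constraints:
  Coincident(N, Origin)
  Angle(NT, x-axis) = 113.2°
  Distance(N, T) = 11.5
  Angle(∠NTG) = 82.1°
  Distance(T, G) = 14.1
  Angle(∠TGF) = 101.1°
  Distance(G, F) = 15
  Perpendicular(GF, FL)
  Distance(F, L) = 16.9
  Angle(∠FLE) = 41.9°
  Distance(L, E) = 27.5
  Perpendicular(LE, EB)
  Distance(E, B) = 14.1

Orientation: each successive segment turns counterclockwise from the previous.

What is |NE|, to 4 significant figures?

21.75

GF is perpendicular to FL, so FL runs at 20.00°; with |FL| = 16.9, L = (4.407, -5.028). ∠FLE = 41.9° gives LE at 158.1° from the x-axis; with |LE| = 27.5, E = (-21.11, 5.229). Then |NE| = |E − N| = 21.75.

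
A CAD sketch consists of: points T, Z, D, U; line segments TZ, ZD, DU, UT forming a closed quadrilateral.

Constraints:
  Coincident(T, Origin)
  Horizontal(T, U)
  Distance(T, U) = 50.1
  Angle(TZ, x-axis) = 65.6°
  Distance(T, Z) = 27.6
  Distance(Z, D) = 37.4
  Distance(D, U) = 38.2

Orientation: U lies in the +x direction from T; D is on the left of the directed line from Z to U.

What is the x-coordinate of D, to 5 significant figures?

46.508

Checks: |TU| = 50.10 ✓; |TZ| = 27.60 ✓; |ZD| = 37.40 ✓; |DU| = 38.20 ✓.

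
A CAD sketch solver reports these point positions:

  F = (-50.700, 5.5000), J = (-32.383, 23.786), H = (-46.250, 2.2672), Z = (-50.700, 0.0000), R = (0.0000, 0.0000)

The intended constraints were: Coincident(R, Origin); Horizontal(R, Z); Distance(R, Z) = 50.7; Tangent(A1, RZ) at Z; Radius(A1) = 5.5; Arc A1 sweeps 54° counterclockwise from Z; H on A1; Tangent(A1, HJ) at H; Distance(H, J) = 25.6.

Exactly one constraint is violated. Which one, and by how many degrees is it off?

Tangent(A1, HJ) at H — off by 3.20°.

R = (0.00, 0.00) ✓; R.y = 0.00, Z.y = 0.00 ✓; |RZ| = 50.70 ✓; ∠(FZ, ZR) = 90.00° ✓; |FZ| = 5.500 ✓; bearing(F→H) − bearing(F→Z) = 54.00° ✓; |FH| = 5.500 ✓; ∠(FH, HJ) = 86.80° ✗; |HJ| = 25.60 ✓.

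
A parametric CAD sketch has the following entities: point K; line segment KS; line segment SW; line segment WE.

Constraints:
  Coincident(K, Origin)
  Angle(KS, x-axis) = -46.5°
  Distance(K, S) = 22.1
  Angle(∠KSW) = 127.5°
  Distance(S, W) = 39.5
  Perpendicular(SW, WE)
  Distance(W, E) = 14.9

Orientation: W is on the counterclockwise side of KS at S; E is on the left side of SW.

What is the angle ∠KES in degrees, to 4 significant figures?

23.51°

K is at the origin; KS runs at -46.5° with length 22.1, so S = 22.1·(cos -46.5°, sin -46.5°) = (15.21, -16.03). ∠KSW = 127.5°, so SW runs at -46.5° + (180° − 127.5°) = 6.000° from the x-axis; with |SW| = 39.5, W = S + 39.5·(cos 6.000°, sin 6.000°) = (54.50, -11.90). SW ⟂ WE; with |WE| = 14.9 on the left of SW, E = W + 14.9·(-0.1045, 0.9945) = (52.94, 2.916). Then cos ∠KES = EK·ES / (|EK||ES|), giving 23.51°.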